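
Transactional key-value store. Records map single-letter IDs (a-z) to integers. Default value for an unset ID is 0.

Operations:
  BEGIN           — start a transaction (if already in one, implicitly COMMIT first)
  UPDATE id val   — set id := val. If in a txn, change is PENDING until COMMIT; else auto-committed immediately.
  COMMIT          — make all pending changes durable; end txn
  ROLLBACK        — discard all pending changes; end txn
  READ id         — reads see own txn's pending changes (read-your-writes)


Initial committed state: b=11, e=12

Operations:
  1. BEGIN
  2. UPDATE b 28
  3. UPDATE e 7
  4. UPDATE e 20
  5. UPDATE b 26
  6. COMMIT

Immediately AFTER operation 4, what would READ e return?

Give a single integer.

Initial committed: {b=11, e=12}
Op 1: BEGIN: in_txn=True, pending={}
Op 2: UPDATE b=28 (pending; pending now {b=28})
Op 3: UPDATE e=7 (pending; pending now {b=28, e=7})
Op 4: UPDATE e=20 (pending; pending now {b=28, e=20})
After op 4: visible(e) = 20 (pending={b=28, e=20}, committed={b=11, e=12})

Answer: 20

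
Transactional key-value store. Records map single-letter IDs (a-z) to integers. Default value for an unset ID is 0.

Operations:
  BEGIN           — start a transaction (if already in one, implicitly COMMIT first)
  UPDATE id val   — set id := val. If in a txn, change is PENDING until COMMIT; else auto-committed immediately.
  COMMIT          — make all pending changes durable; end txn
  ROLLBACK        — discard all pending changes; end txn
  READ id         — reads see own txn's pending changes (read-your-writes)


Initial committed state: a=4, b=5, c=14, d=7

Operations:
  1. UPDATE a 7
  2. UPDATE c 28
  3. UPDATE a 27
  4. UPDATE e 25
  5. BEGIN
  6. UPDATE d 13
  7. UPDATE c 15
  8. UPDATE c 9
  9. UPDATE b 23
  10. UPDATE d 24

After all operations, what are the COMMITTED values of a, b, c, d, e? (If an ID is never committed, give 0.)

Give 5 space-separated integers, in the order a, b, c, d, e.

Initial committed: {a=4, b=5, c=14, d=7}
Op 1: UPDATE a=7 (auto-commit; committed a=7)
Op 2: UPDATE c=28 (auto-commit; committed c=28)
Op 3: UPDATE a=27 (auto-commit; committed a=27)
Op 4: UPDATE e=25 (auto-commit; committed e=25)
Op 5: BEGIN: in_txn=True, pending={}
Op 6: UPDATE d=13 (pending; pending now {d=13})
Op 7: UPDATE c=15 (pending; pending now {c=15, d=13})
Op 8: UPDATE c=9 (pending; pending now {c=9, d=13})
Op 9: UPDATE b=23 (pending; pending now {b=23, c=9, d=13})
Op 10: UPDATE d=24 (pending; pending now {b=23, c=9, d=24})
Final committed: {a=27, b=5, c=28, d=7, e=25}

Answer: 27 5 28 7 25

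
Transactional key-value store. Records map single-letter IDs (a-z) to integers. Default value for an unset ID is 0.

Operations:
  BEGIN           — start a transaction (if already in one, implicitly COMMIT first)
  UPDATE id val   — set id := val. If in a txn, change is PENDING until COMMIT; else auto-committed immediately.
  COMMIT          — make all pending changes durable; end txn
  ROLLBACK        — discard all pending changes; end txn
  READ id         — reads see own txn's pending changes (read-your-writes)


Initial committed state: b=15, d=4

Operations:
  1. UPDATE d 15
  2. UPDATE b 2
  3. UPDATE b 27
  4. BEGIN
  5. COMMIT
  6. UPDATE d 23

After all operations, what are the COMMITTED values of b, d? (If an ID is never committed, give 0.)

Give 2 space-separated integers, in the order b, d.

Initial committed: {b=15, d=4}
Op 1: UPDATE d=15 (auto-commit; committed d=15)
Op 2: UPDATE b=2 (auto-commit; committed b=2)
Op 3: UPDATE b=27 (auto-commit; committed b=27)
Op 4: BEGIN: in_txn=True, pending={}
Op 5: COMMIT: merged [] into committed; committed now {b=27, d=15}
Op 6: UPDATE d=23 (auto-commit; committed d=23)
Final committed: {b=27, d=23}

Answer: 27 23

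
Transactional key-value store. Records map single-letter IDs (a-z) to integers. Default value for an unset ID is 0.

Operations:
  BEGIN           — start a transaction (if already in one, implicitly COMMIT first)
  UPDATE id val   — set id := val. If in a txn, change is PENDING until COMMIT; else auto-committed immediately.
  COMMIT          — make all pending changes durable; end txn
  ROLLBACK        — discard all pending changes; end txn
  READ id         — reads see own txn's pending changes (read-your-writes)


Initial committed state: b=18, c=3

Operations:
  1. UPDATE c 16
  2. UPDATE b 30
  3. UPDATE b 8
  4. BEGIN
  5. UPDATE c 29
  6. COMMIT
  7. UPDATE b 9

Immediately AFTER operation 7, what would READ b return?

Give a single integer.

Initial committed: {b=18, c=3}
Op 1: UPDATE c=16 (auto-commit; committed c=16)
Op 2: UPDATE b=30 (auto-commit; committed b=30)
Op 3: UPDATE b=8 (auto-commit; committed b=8)
Op 4: BEGIN: in_txn=True, pending={}
Op 5: UPDATE c=29 (pending; pending now {c=29})
Op 6: COMMIT: merged ['c'] into committed; committed now {b=8, c=29}
Op 7: UPDATE b=9 (auto-commit; committed b=9)
After op 7: visible(b) = 9 (pending={}, committed={b=9, c=29})

Answer: 9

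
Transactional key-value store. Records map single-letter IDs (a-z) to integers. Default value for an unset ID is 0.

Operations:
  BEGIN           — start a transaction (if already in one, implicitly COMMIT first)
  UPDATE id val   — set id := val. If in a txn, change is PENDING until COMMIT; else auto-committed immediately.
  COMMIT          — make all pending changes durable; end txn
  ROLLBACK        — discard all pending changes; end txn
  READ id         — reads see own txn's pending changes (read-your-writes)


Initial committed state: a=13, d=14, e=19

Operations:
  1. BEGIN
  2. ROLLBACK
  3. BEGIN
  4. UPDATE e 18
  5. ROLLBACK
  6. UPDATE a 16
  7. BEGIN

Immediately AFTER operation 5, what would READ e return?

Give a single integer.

Answer: 19

Derivation:
Initial committed: {a=13, d=14, e=19}
Op 1: BEGIN: in_txn=True, pending={}
Op 2: ROLLBACK: discarded pending []; in_txn=False
Op 3: BEGIN: in_txn=True, pending={}
Op 4: UPDATE e=18 (pending; pending now {e=18})
Op 5: ROLLBACK: discarded pending ['e']; in_txn=False
After op 5: visible(e) = 19 (pending={}, committed={a=13, d=14, e=19})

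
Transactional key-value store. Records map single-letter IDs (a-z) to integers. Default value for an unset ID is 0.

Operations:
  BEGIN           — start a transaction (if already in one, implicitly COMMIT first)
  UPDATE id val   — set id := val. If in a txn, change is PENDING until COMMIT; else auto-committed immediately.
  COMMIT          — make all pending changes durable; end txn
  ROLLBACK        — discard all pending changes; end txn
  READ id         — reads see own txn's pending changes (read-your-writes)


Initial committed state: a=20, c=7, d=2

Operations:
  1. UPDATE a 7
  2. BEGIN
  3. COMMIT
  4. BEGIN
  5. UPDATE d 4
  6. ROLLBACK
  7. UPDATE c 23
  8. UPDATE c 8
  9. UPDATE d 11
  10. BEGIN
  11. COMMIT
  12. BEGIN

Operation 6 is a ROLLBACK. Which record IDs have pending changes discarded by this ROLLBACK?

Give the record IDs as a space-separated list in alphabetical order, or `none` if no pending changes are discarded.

Initial committed: {a=20, c=7, d=2}
Op 1: UPDATE a=7 (auto-commit; committed a=7)
Op 2: BEGIN: in_txn=True, pending={}
Op 3: COMMIT: merged [] into committed; committed now {a=7, c=7, d=2}
Op 4: BEGIN: in_txn=True, pending={}
Op 5: UPDATE d=4 (pending; pending now {d=4})
Op 6: ROLLBACK: discarded pending ['d']; in_txn=False
Op 7: UPDATE c=23 (auto-commit; committed c=23)
Op 8: UPDATE c=8 (auto-commit; committed c=8)
Op 9: UPDATE d=11 (auto-commit; committed d=11)
Op 10: BEGIN: in_txn=True, pending={}
Op 11: COMMIT: merged [] into committed; committed now {a=7, c=8, d=11}
Op 12: BEGIN: in_txn=True, pending={}
ROLLBACK at op 6 discards: ['d']

Answer: d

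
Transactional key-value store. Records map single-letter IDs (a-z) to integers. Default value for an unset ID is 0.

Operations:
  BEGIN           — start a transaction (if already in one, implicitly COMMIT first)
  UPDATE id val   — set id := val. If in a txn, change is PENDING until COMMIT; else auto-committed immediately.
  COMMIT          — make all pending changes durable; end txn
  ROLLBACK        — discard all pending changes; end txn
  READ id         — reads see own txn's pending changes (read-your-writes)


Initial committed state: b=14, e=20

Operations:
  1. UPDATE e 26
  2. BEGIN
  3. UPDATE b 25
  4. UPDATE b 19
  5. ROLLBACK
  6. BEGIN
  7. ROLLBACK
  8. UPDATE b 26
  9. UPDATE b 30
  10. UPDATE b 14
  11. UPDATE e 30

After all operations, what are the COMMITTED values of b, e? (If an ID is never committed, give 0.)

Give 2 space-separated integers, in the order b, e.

Initial committed: {b=14, e=20}
Op 1: UPDATE e=26 (auto-commit; committed e=26)
Op 2: BEGIN: in_txn=True, pending={}
Op 3: UPDATE b=25 (pending; pending now {b=25})
Op 4: UPDATE b=19 (pending; pending now {b=19})
Op 5: ROLLBACK: discarded pending ['b']; in_txn=False
Op 6: BEGIN: in_txn=True, pending={}
Op 7: ROLLBACK: discarded pending []; in_txn=False
Op 8: UPDATE b=26 (auto-commit; committed b=26)
Op 9: UPDATE b=30 (auto-commit; committed b=30)
Op 10: UPDATE b=14 (auto-commit; committed b=14)
Op 11: UPDATE e=30 (auto-commit; committed e=30)
Final committed: {b=14, e=30}

Answer: 14 30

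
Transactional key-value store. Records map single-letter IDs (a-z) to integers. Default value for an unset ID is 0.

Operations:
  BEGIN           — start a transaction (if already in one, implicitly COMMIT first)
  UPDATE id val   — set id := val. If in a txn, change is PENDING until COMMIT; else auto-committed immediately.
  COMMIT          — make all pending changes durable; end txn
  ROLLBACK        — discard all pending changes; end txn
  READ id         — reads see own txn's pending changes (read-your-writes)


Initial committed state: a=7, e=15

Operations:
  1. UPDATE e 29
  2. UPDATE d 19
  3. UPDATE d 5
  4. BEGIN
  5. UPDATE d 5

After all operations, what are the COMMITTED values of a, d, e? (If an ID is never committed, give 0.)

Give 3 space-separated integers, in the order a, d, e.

Answer: 7 5 29

Derivation:
Initial committed: {a=7, e=15}
Op 1: UPDATE e=29 (auto-commit; committed e=29)
Op 2: UPDATE d=19 (auto-commit; committed d=19)
Op 3: UPDATE d=5 (auto-commit; committed d=5)
Op 4: BEGIN: in_txn=True, pending={}
Op 5: UPDATE d=5 (pending; pending now {d=5})
Final committed: {a=7, d=5, e=29}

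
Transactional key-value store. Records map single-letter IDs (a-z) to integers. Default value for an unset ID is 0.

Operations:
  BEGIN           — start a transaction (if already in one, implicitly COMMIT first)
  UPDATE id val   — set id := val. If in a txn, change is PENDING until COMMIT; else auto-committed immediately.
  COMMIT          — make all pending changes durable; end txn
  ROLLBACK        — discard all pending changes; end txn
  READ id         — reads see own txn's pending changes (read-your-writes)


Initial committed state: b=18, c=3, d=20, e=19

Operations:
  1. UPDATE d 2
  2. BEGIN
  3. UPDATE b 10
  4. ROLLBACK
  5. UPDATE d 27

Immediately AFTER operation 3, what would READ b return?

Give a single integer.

Initial committed: {b=18, c=3, d=20, e=19}
Op 1: UPDATE d=2 (auto-commit; committed d=2)
Op 2: BEGIN: in_txn=True, pending={}
Op 3: UPDATE b=10 (pending; pending now {b=10})
After op 3: visible(b) = 10 (pending={b=10}, committed={b=18, c=3, d=2, e=19})

Answer: 10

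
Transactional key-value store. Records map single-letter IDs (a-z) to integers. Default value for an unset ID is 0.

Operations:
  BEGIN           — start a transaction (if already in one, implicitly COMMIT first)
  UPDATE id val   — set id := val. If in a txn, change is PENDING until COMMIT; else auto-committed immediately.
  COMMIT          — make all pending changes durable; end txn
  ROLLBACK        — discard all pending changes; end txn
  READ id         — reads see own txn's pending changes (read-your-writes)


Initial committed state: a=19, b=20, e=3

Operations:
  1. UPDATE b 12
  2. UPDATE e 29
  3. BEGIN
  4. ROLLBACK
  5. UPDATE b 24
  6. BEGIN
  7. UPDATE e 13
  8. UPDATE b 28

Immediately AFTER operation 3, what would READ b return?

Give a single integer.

Answer: 12

Derivation:
Initial committed: {a=19, b=20, e=3}
Op 1: UPDATE b=12 (auto-commit; committed b=12)
Op 2: UPDATE e=29 (auto-commit; committed e=29)
Op 3: BEGIN: in_txn=True, pending={}
After op 3: visible(b) = 12 (pending={}, committed={a=19, b=12, e=29})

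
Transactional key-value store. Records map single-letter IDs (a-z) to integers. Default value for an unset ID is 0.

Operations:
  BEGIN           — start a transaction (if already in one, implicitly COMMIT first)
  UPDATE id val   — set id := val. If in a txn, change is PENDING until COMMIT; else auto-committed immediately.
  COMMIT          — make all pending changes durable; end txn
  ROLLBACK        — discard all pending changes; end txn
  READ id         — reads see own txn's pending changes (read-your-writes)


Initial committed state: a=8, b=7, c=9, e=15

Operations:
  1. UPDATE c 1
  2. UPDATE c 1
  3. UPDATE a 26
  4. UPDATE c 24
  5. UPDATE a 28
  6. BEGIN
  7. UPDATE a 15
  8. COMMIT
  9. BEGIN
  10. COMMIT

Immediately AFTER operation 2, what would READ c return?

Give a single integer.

Initial committed: {a=8, b=7, c=9, e=15}
Op 1: UPDATE c=1 (auto-commit; committed c=1)
Op 2: UPDATE c=1 (auto-commit; committed c=1)
After op 2: visible(c) = 1 (pending={}, committed={a=8, b=7, c=1, e=15})

Answer: 1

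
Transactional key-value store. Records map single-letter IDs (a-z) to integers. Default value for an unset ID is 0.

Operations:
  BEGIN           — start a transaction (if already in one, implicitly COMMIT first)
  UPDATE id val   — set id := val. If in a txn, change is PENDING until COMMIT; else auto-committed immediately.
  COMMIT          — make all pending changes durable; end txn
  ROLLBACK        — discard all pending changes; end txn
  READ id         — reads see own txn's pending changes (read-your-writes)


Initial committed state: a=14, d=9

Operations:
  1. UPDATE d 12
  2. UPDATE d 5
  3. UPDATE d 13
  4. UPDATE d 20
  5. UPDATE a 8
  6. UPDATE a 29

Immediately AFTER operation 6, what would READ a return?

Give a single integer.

Answer: 29

Derivation:
Initial committed: {a=14, d=9}
Op 1: UPDATE d=12 (auto-commit; committed d=12)
Op 2: UPDATE d=5 (auto-commit; committed d=5)
Op 3: UPDATE d=13 (auto-commit; committed d=13)
Op 4: UPDATE d=20 (auto-commit; committed d=20)
Op 5: UPDATE a=8 (auto-commit; committed a=8)
Op 6: UPDATE a=29 (auto-commit; committed a=29)
After op 6: visible(a) = 29 (pending={}, committed={a=29, d=20})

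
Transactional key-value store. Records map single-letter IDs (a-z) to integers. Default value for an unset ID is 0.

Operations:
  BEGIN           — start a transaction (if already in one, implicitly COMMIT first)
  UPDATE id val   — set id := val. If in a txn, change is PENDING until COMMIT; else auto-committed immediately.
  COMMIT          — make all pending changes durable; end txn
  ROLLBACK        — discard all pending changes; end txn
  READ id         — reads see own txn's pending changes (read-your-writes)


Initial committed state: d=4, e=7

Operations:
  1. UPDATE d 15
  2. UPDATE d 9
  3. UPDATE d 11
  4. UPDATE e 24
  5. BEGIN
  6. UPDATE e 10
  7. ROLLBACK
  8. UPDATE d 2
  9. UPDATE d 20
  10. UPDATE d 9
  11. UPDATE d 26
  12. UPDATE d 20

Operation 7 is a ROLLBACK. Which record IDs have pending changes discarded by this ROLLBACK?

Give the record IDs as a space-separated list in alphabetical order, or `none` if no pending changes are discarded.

Initial committed: {d=4, e=7}
Op 1: UPDATE d=15 (auto-commit; committed d=15)
Op 2: UPDATE d=9 (auto-commit; committed d=9)
Op 3: UPDATE d=11 (auto-commit; committed d=11)
Op 4: UPDATE e=24 (auto-commit; committed e=24)
Op 5: BEGIN: in_txn=True, pending={}
Op 6: UPDATE e=10 (pending; pending now {e=10})
Op 7: ROLLBACK: discarded pending ['e']; in_txn=False
Op 8: UPDATE d=2 (auto-commit; committed d=2)
Op 9: UPDATE d=20 (auto-commit; committed d=20)
Op 10: UPDATE d=9 (auto-commit; committed d=9)
Op 11: UPDATE d=26 (auto-commit; committed d=26)
Op 12: UPDATE d=20 (auto-commit; committed d=20)
ROLLBACK at op 7 discards: ['e']

Answer: e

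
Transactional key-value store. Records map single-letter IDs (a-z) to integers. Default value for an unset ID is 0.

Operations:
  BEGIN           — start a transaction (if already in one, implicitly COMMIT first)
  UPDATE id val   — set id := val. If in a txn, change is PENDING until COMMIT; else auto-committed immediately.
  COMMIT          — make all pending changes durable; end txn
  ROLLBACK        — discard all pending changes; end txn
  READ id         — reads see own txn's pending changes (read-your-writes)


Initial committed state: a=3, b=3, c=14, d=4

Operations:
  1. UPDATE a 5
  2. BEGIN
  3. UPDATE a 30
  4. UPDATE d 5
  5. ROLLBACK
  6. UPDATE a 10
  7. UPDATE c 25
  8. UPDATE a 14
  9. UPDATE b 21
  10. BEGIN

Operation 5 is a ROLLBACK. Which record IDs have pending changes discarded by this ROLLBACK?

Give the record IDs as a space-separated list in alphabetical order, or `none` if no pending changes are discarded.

Answer: a d

Derivation:
Initial committed: {a=3, b=3, c=14, d=4}
Op 1: UPDATE a=5 (auto-commit; committed a=5)
Op 2: BEGIN: in_txn=True, pending={}
Op 3: UPDATE a=30 (pending; pending now {a=30})
Op 4: UPDATE d=5 (pending; pending now {a=30, d=5})
Op 5: ROLLBACK: discarded pending ['a', 'd']; in_txn=False
Op 6: UPDATE a=10 (auto-commit; committed a=10)
Op 7: UPDATE c=25 (auto-commit; committed c=25)
Op 8: UPDATE a=14 (auto-commit; committed a=14)
Op 9: UPDATE b=21 (auto-commit; committed b=21)
Op 10: BEGIN: in_txn=True, pending={}
ROLLBACK at op 5 discards: ['a', 'd']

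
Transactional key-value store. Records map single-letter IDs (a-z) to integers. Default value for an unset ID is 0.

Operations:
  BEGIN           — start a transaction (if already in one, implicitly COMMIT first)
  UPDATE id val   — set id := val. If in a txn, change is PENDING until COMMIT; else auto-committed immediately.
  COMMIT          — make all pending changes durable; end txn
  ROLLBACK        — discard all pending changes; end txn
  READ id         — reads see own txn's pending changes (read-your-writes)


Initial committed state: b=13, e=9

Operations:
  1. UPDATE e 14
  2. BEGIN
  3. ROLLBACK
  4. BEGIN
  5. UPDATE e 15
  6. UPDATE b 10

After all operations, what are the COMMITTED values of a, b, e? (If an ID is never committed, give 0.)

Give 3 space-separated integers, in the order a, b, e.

Answer: 0 13 14

Derivation:
Initial committed: {b=13, e=9}
Op 1: UPDATE e=14 (auto-commit; committed e=14)
Op 2: BEGIN: in_txn=True, pending={}
Op 3: ROLLBACK: discarded pending []; in_txn=False
Op 4: BEGIN: in_txn=True, pending={}
Op 5: UPDATE e=15 (pending; pending now {e=15})
Op 6: UPDATE b=10 (pending; pending now {b=10, e=15})
Final committed: {b=13, e=14}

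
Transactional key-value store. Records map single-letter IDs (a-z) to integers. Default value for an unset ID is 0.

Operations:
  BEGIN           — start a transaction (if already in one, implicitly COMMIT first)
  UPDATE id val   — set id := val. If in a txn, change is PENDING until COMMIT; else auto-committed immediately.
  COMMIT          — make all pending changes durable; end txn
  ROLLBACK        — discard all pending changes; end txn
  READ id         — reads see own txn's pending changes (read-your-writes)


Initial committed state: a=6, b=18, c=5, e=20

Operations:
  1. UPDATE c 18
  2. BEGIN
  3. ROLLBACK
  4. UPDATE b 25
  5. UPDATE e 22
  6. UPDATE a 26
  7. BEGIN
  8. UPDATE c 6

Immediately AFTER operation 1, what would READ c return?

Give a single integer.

Answer: 18

Derivation:
Initial committed: {a=6, b=18, c=5, e=20}
Op 1: UPDATE c=18 (auto-commit; committed c=18)
After op 1: visible(c) = 18 (pending={}, committed={a=6, b=18, c=18, e=20})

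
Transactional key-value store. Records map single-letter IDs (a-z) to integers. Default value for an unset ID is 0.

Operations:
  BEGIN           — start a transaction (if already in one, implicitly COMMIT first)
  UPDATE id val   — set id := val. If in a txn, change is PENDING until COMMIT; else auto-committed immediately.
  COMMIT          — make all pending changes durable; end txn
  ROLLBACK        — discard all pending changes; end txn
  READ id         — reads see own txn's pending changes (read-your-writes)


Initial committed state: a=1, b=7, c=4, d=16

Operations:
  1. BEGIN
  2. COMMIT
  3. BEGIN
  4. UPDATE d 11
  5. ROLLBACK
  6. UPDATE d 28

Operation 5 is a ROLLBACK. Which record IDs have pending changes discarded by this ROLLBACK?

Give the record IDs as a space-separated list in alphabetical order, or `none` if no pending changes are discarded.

Initial committed: {a=1, b=7, c=4, d=16}
Op 1: BEGIN: in_txn=True, pending={}
Op 2: COMMIT: merged [] into committed; committed now {a=1, b=7, c=4, d=16}
Op 3: BEGIN: in_txn=True, pending={}
Op 4: UPDATE d=11 (pending; pending now {d=11})
Op 5: ROLLBACK: discarded pending ['d']; in_txn=False
Op 6: UPDATE d=28 (auto-commit; committed d=28)
ROLLBACK at op 5 discards: ['d']

Answer: d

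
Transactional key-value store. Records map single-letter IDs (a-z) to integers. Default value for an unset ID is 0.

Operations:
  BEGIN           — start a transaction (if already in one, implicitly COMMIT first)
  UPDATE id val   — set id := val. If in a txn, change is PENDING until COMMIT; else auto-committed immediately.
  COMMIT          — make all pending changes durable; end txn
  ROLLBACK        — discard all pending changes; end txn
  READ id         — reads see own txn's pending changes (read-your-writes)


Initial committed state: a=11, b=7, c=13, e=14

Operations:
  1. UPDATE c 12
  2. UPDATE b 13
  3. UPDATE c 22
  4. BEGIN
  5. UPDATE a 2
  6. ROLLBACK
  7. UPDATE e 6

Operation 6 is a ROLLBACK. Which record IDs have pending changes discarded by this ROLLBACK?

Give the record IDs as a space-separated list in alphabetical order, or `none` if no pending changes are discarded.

Answer: a

Derivation:
Initial committed: {a=11, b=7, c=13, e=14}
Op 1: UPDATE c=12 (auto-commit; committed c=12)
Op 2: UPDATE b=13 (auto-commit; committed b=13)
Op 3: UPDATE c=22 (auto-commit; committed c=22)
Op 4: BEGIN: in_txn=True, pending={}
Op 5: UPDATE a=2 (pending; pending now {a=2})
Op 6: ROLLBACK: discarded pending ['a']; in_txn=False
Op 7: UPDATE e=6 (auto-commit; committed e=6)
ROLLBACK at op 6 discards: ['a']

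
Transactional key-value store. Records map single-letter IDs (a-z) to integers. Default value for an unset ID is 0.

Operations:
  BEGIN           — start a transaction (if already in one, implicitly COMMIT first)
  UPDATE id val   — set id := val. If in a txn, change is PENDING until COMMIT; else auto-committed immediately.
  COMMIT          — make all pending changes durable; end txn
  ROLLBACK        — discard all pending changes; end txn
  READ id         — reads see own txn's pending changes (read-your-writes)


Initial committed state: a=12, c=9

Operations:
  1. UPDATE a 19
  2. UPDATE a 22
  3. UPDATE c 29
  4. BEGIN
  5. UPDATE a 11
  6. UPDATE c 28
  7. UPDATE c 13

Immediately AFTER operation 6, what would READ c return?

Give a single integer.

Initial committed: {a=12, c=9}
Op 1: UPDATE a=19 (auto-commit; committed a=19)
Op 2: UPDATE a=22 (auto-commit; committed a=22)
Op 3: UPDATE c=29 (auto-commit; committed c=29)
Op 4: BEGIN: in_txn=True, pending={}
Op 5: UPDATE a=11 (pending; pending now {a=11})
Op 6: UPDATE c=28 (pending; pending now {a=11, c=28})
After op 6: visible(c) = 28 (pending={a=11, c=28}, committed={a=22, c=29})

Answer: 28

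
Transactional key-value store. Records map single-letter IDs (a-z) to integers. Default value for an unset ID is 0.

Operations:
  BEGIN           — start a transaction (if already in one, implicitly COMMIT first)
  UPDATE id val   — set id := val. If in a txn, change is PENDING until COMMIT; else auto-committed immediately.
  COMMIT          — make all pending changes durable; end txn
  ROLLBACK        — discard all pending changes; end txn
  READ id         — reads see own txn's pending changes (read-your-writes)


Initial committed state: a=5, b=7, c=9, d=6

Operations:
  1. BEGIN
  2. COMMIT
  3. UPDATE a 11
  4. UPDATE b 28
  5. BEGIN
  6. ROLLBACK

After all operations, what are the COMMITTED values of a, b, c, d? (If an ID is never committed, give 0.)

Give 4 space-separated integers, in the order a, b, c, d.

Initial committed: {a=5, b=7, c=9, d=6}
Op 1: BEGIN: in_txn=True, pending={}
Op 2: COMMIT: merged [] into committed; committed now {a=5, b=7, c=9, d=6}
Op 3: UPDATE a=11 (auto-commit; committed a=11)
Op 4: UPDATE b=28 (auto-commit; committed b=28)
Op 5: BEGIN: in_txn=True, pending={}
Op 6: ROLLBACK: discarded pending []; in_txn=False
Final committed: {a=11, b=28, c=9, d=6}

Answer: 11 28 9 6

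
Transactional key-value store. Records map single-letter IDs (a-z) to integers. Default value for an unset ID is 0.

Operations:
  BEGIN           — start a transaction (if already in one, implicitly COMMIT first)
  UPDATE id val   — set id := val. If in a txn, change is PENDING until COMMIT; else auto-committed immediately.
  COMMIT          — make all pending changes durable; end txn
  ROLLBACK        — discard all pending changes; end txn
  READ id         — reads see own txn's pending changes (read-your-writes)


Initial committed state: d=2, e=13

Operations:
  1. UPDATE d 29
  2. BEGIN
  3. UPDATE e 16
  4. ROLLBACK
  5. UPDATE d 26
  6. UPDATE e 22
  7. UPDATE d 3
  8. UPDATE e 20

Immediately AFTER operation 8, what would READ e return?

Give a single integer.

Initial committed: {d=2, e=13}
Op 1: UPDATE d=29 (auto-commit; committed d=29)
Op 2: BEGIN: in_txn=True, pending={}
Op 3: UPDATE e=16 (pending; pending now {e=16})
Op 4: ROLLBACK: discarded pending ['e']; in_txn=False
Op 5: UPDATE d=26 (auto-commit; committed d=26)
Op 6: UPDATE e=22 (auto-commit; committed e=22)
Op 7: UPDATE d=3 (auto-commit; committed d=3)
Op 8: UPDATE e=20 (auto-commit; committed e=20)
After op 8: visible(e) = 20 (pending={}, committed={d=3, e=20})

Answer: 20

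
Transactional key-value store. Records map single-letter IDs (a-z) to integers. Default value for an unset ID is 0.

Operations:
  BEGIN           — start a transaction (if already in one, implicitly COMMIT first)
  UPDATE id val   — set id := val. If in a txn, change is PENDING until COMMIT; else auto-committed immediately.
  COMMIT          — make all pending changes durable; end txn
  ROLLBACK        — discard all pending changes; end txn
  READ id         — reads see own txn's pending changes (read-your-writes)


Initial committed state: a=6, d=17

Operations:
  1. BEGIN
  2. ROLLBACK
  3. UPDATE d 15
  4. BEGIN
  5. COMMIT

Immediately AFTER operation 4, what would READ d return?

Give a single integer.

Answer: 15

Derivation:
Initial committed: {a=6, d=17}
Op 1: BEGIN: in_txn=True, pending={}
Op 2: ROLLBACK: discarded pending []; in_txn=False
Op 3: UPDATE d=15 (auto-commit; committed d=15)
Op 4: BEGIN: in_txn=True, pending={}
After op 4: visible(d) = 15 (pending={}, committed={a=6, d=15})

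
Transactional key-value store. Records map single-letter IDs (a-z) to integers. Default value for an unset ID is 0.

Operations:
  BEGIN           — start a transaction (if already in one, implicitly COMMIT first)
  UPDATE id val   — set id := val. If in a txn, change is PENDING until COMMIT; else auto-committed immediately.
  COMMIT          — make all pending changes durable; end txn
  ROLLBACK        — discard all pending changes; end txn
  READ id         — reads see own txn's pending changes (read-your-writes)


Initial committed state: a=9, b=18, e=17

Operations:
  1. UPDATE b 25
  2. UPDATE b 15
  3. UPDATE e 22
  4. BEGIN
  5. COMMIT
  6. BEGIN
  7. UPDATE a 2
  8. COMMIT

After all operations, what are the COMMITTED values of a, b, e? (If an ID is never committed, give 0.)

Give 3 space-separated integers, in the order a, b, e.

Initial committed: {a=9, b=18, e=17}
Op 1: UPDATE b=25 (auto-commit; committed b=25)
Op 2: UPDATE b=15 (auto-commit; committed b=15)
Op 3: UPDATE e=22 (auto-commit; committed e=22)
Op 4: BEGIN: in_txn=True, pending={}
Op 5: COMMIT: merged [] into committed; committed now {a=9, b=15, e=22}
Op 6: BEGIN: in_txn=True, pending={}
Op 7: UPDATE a=2 (pending; pending now {a=2})
Op 8: COMMIT: merged ['a'] into committed; committed now {a=2, b=15, e=22}
Final committed: {a=2, b=15, e=22}

Answer: 2 15 22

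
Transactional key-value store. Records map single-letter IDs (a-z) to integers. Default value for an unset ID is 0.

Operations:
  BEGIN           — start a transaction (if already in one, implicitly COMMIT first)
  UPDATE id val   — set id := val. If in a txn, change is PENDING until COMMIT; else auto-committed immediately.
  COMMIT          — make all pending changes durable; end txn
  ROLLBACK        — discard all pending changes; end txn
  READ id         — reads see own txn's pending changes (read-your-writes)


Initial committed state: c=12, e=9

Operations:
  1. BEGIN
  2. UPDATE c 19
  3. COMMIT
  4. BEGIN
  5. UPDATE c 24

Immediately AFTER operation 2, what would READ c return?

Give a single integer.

Initial committed: {c=12, e=9}
Op 1: BEGIN: in_txn=True, pending={}
Op 2: UPDATE c=19 (pending; pending now {c=19})
After op 2: visible(c) = 19 (pending={c=19}, committed={c=12, e=9})

Answer: 19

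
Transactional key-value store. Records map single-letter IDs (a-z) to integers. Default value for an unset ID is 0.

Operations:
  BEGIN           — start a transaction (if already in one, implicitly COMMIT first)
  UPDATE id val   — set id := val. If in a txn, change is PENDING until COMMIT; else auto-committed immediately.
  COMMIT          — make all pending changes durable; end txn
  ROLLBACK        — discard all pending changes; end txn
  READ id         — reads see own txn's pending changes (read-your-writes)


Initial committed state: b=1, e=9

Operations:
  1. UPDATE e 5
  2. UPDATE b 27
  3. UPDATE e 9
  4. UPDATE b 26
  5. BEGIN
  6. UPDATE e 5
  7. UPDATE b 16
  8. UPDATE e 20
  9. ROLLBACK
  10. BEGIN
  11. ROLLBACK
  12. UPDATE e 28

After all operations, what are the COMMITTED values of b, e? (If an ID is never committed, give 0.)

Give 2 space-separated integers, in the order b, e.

Initial committed: {b=1, e=9}
Op 1: UPDATE e=5 (auto-commit; committed e=5)
Op 2: UPDATE b=27 (auto-commit; committed b=27)
Op 3: UPDATE e=9 (auto-commit; committed e=9)
Op 4: UPDATE b=26 (auto-commit; committed b=26)
Op 5: BEGIN: in_txn=True, pending={}
Op 6: UPDATE e=5 (pending; pending now {e=5})
Op 7: UPDATE b=16 (pending; pending now {b=16, e=5})
Op 8: UPDATE e=20 (pending; pending now {b=16, e=20})
Op 9: ROLLBACK: discarded pending ['b', 'e']; in_txn=False
Op 10: BEGIN: in_txn=True, pending={}
Op 11: ROLLBACK: discarded pending []; in_txn=False
Op 12: UPDATE e=28 (auto-commit; committed e=28)
Final committed: {b=26, e=28}

Answer: 26 28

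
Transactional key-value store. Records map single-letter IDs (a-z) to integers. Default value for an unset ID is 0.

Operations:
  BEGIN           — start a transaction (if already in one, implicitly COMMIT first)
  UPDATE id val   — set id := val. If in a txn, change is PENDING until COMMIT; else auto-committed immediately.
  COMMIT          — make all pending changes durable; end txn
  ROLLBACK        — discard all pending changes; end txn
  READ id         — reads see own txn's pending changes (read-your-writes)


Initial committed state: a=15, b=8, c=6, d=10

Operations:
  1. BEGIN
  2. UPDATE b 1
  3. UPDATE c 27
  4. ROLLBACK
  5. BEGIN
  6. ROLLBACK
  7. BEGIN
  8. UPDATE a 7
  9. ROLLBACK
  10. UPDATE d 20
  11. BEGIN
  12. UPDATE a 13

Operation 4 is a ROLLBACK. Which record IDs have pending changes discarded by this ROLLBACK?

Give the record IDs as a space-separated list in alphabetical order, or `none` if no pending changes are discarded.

Initial committed: {a=15, b=8, c=6, d=10}
Op 1: BEGIN: in_txn=True, pending={}
Op 2: UPDATE b=1 (pending; pending now {b=1})
Op 3: UPDATE c=27 (pending; pending now {b=1, c=27})
Op 4: ROLLBACK: discarded pending ['b', 'c']; in_txn=False
Op 5: BEGIN: in_txn=True, pending={}
Op 6: ROLLBACK: discarded pending []; in_txn=False
Op 7: BEGIN: in_txn=True, pending={}
Op 8: UPDATE a=7 (pending; pending now {a=7})
Op 9: ROLLBACK: discarded pending ['a']; in_txn=False
Op 10: UPDATE d=20 (auto-commit; committed d=20)
Op 11: BEGIN: in_txn=True, pending={}
Op 12: UPDATE a=13 (pending; pending now {a=13})
ROLLBACK at op 4 discards: ['b', 'c']

Answer: b c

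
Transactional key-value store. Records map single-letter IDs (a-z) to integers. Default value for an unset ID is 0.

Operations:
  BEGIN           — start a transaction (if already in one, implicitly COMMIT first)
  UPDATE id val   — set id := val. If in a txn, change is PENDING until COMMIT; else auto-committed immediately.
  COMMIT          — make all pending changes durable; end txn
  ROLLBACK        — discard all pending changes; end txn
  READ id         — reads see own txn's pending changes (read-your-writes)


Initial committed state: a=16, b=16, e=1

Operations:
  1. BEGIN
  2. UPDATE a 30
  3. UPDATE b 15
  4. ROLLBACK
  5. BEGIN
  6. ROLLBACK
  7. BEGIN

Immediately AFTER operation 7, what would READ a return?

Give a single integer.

Initial committed: {a=16, b=16, e=1}
Op 1: BEGIN: in_txn=True, pending={}
Op 2: UPDATE a=30 (pending; pending now {a=30})
Op 3: UPDATE b=15 (pending; pending now {a=30, b=15})
Op 4: ROLLBACK: discarded pending ['a', 'b']; in_txn=False
Op 5: BEGIN: in_txn=True, pending={}
Op 6: ROLLBACK: discarded pending []; in_txn=False
Op 7: BEGIN: in_txn=True, pending={}
After op 7: visible(a) = 16 (pending={}, committed={a=16, b=16, e=1})

Answer: 16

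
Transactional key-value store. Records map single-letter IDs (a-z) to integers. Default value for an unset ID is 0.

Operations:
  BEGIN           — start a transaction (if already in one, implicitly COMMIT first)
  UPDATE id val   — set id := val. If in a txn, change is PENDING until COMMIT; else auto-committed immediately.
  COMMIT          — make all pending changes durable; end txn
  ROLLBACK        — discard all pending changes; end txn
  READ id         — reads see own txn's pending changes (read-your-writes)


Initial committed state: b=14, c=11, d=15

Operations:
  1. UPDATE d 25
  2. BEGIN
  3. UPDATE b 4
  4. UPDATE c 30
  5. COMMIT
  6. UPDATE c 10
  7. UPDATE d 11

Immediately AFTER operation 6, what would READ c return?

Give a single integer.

Initial committed: {b=14, c=11, d=15}
Op 1: UPDATE d=25 (auto-commit; committed d=25)
Op 2: BEGIN: in_txn=True, pending={}
Op 3: UPDATE b=4 (pending; pending now {b=4})
Op 4: UPDATE c=30 (pending; pending now {b=4, c=30})
Op 5: COMMIT: merged ['b', 'c'] into committed; committed now {b=4, c=30, d=25}
Op 6: UPDATE c=10 (auto-commit; committed c=10)
After op 6: visible(c) = 10 (pending={}, committed={b=4, c=10, d=25})

Answer: 10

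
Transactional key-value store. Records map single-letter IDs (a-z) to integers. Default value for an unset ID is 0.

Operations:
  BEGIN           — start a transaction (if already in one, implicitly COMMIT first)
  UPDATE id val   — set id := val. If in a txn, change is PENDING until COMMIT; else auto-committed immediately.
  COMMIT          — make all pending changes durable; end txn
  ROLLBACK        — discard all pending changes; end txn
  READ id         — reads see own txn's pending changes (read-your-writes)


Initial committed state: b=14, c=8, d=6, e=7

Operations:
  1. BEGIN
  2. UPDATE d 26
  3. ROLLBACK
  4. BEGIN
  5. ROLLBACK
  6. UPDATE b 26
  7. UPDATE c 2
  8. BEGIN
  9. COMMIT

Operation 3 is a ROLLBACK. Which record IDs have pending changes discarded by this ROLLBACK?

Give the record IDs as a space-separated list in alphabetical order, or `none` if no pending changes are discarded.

Initial committed: {b=14, c=8, d=6, e=7}
Op 1: BEGIN: in_txn=True, pending={}
Op 2: UPDATE d=26 (pending; pending now {d=26})
Op 3: ROLLBACK: discarded pending ['d']; in_txn=False
Op 4: BEGIN: in_txn=True, pending={}
Op 5: ROLLBACK: discarded pending []; in_txn=False
Op 6: UPDATE b=26 (auto-commit; committed b=26)
Op 7: UPDATE c=2 (auto-commit; committed c=2)
Op 8: BEGIN: in_txn=True, pending={}
Op 9: COMMIT: merged [] into committed; committed now {b=26, c=2, d=6, e=7}
ROLLBACK at op 3 discards: ['d']

Answer: d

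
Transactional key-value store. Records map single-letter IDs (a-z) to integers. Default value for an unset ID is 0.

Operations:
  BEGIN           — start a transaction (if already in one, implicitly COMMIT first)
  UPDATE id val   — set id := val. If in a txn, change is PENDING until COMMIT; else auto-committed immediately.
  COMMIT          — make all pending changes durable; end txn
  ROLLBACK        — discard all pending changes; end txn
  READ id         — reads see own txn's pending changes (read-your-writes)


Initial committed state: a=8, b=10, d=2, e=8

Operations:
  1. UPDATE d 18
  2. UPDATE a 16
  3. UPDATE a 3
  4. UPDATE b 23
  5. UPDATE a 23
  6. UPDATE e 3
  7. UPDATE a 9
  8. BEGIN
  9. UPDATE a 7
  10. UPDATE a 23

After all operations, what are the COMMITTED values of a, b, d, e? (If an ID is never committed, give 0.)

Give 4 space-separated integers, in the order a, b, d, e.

Initial committed: {a=8, b=10, d=2, e=8}
Op 1: UPDATE d=18 (auto-commit; committed d=18)
Op 2: UPDATE a=16 (auto-commit; committed a=16)
Op 3: UPDATE a=3 (auto-commit; committed a=3)
Op 4: UPDATE b=23 (auto-commit; committed b=23)
Op 5: UPDATE a=23 (auto-commit; committed a=23)
Op 6: UPDATE e=3 (auto-commit; committed e=3)
Op 7: UPDATE a=9 (auto-commit; committed a=9)
Op 8: BEGIN: in_txn=True, pending={}
Op 9: UPDATE a=7 (pending; pending now {a=7})
Op 10: UPDATE a=23 (pending; pending now {a=23})
Final committed: {a=9, b=23, d=18, e=3}

Answer: 9 23 18 3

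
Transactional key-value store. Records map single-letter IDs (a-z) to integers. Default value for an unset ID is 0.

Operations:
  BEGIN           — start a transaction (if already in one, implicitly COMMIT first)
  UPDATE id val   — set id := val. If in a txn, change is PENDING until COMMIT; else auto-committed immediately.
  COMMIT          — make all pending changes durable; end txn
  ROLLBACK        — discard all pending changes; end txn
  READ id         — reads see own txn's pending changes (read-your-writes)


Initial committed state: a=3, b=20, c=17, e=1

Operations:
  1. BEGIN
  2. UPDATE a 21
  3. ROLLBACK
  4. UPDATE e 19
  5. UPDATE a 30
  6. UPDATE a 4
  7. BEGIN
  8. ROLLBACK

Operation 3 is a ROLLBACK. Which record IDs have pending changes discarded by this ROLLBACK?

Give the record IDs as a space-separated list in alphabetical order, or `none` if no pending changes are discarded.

Initial committed: {a=3, b=20, c=17, e=1}
Op 1: BEGIN: in_txn=True, pending={}
Op 2: UPDATE a=21 (pending; pending now {a=21})
Op 3: ROLLBACK: discarded pending ['a']; in_txn=False
Op 4: UPDATE e=19 (auto-commit; committed e=19)
Op 5: UPDATE a=30 (auto-commit; committed a=30)
Op 6: UPDATE a=4 (auto-commit; committed a=4)
Op 7: BEGIN: in_txn=True, pending={}
Op 8: ROLLBACK: discarded pending []; in_txn=False
ROLLBACK at op 3 discards: ['a']

Answer: a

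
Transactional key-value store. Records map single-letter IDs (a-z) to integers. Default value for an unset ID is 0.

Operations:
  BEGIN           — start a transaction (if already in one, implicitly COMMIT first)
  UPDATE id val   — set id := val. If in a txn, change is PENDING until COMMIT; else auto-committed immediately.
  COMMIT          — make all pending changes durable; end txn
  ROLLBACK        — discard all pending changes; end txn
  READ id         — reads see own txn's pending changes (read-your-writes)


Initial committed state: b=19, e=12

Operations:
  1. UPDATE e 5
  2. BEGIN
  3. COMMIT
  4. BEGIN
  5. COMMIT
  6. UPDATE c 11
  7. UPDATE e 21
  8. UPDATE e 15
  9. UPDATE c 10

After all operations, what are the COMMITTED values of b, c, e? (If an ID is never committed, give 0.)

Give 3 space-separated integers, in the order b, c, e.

Answer: 19 10 15

Derivation:
Initial committed: {b=19, e=12}
Op 1: UPDATE e=5 (auto-commit; committed e=5)
Op 2: BEGIN: in_txn=True, pending={}
Op 3: COMMIT: merged [] into committed; committed now {b=19, e=5}
Op 4: BEGIN: in_txn=True, pending={}
Op 5: COMMIT: merged [] into committed; committed now {b=19, e=5}
Op 6: UPDATE c=11 (auto-commit; committed c=11)
Op 7: UPDATE e=21 (auto-commit; committed e=21)
Op 8: UPDATE e=15 (auto-commit; committed e=15)
Op 9: UPDATE c=10 (auto-commit; committed c=10)
Final committed: {b=19, c=10, e=15}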